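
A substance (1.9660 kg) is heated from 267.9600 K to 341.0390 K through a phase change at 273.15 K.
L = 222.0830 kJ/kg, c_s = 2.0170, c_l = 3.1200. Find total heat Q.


Q1 (sensible, solid) = 1.9660 * 2.0170 * 5.1900 = 20.5805 kJ
Q2 (latent) = 1.9660 * 222.0830 = 436.6152 kJ
Q3 (sensible, liquid) = 1.9660 * 3.1200 * 67.8890 = 416.4257 kJ
Q_total = 873.6214 kJ

873.6214 kJ


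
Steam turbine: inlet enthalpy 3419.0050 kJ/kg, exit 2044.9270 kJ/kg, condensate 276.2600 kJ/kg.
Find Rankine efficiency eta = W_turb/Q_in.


W = 1374.0780 kJ/kg
Q_in = 3142.7450 kJ/kg
eta = 0.4372 = 43.7222%

eta = 43.7222%


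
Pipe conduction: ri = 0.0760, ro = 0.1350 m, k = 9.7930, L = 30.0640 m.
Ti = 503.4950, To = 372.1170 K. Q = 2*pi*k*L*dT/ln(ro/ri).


dT = 131.3780 K
ln(ro/ri) = 0.5745
Q = 2*pi*9.7930*30.0640*131.3780 / 0.5745 = 423003.2213 W

423003.2213 W


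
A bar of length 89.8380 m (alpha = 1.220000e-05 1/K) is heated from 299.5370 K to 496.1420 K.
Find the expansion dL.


dT = 196.6050 K
dL = 1.220000e-05 * 89.8380 * 196.6050 = 0.215484 m
L_final = 90.053484 m

dL = 0.215484 m


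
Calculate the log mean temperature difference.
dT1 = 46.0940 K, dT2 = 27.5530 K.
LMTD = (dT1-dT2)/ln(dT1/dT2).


dT1/dT2 = 1.6729
ln(dT1/dT2) = 0.5146
LMTD = 18.5410 / 0.5146 = 36.0319 K

36.0319 K


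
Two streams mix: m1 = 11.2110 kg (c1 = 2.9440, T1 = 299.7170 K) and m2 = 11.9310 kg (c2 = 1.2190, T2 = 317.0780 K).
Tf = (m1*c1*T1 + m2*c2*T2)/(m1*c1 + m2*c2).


num = 14503.7620
den = 47.5491
Tf = 305.0272 K

305.0272 K


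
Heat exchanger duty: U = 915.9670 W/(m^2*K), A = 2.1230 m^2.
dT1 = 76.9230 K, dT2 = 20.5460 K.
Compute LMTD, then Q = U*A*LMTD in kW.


LMTD = 42.7054 K
Q = 915.9670 * 2.1230 * 42.7054 = 83044.7608 W = 83.0448 kW

83.0448 kW


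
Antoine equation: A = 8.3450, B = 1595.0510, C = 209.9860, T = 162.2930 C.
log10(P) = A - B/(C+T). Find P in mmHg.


C+T = 372.2790
B/(C+T) = 4.2846
log10(P) = 8.3450 - 4.2846 = 4.0604
P = 10^4.0604 = 11493.2251 mmHg

11493.2251 mmHg


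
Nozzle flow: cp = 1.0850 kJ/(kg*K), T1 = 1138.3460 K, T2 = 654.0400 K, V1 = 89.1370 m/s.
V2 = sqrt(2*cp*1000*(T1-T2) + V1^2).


dT = 484.3060 K
2*cp*1000*dT = 1050944.0200
V1^2 = 7945.4048
V2 = sqrt(1058889.4248) = 1029.0235 m/s

1029.0235 m/s


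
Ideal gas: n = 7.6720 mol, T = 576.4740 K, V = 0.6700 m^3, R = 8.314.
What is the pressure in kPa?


P = nRT/V = 7.6720 * 8.314 * 576.4740 / 0.6700
= 36770.3987 / 0.6700 = 54881.1921 Pa = 54.8812 kPa

54.8812 kPa


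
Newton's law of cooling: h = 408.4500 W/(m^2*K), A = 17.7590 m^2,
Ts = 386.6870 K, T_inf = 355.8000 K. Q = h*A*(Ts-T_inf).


dT = 30.8870 K
Q = 408.4500 * 17.7590 * 30.8870 = 224043.9061 W

224043.9061 W


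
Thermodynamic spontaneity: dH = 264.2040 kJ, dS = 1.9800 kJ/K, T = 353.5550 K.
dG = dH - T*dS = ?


T*dS = 353.5550 * 1.9800 = 700.0389 kJ
dG = 264.2040 - 700.0389 = -435.8349 kJ (spontaneous)

dG = -435.8349 kJ, spontaneous


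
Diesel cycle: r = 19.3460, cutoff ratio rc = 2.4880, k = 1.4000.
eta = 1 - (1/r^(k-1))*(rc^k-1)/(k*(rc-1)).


r^(k-1) = 3.2707
rc^k = 3.5825
eta = 0.6210 = 62.0965%

62.0965%


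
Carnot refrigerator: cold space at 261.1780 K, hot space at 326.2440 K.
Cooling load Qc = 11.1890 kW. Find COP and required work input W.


COP = 261.1780 / 65.0660 = 4.0140
W = 11.1890 / 4.0140 = 2.7875 kW

COP = 4.0140, W = 2.7875 kW


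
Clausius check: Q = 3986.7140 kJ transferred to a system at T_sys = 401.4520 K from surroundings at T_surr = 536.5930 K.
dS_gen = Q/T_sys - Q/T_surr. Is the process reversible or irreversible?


dS_sys = 3986.7140/401.4520 = 9.9307 kJ/K
dS_surr = -3986.7140/536.5930 = -7.4297 kJ/K
dS_gen = 9.9307 - 7.4297 = 2.5011 kJ/K (irreversible)

dS_gen = 2.5011 kJ/K, irreversible


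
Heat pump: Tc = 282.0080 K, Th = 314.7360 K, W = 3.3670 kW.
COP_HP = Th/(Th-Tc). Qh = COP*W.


COP = 314.7360 / 32.7280 = 9.6167
Qh = 9.6167 * 3.3670 = 32.3795 kW

COP = 9.6167, Qh = 32.3795 kW


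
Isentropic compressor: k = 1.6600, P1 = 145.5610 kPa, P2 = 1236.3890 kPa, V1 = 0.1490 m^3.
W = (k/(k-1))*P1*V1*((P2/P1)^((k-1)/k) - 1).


(k-1)/k = 0.3976
(P2/P1)^exp = 2.3410
W = 2.5152 * 145.5610 * 0.1490 * (2.3410 - 1) = 73.1528 kJ

73.1528 kJ


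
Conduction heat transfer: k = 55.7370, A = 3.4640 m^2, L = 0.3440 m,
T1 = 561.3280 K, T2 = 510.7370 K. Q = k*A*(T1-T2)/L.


dT = 50.5910 K
Q = 55.7370 * 3.4640 * 50.5910 / 0.3440 = 28394.6352 W

28394.6352 W


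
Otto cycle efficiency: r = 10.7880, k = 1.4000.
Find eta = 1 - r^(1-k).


r^(k-1) = 2.5893
eta = 1 - 1/2.5893 = 0.6138 = 61.3790%

61.3790%


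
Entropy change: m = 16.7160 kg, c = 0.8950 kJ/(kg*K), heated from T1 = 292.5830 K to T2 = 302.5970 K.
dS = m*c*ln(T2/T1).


T2/T1 = 1.0342
ln(T2/T1) = 0.0337
dS = 16.7160 * 0.8950 * 0.0337 = 0.5035 kJ/K

0.5035 kJ/K


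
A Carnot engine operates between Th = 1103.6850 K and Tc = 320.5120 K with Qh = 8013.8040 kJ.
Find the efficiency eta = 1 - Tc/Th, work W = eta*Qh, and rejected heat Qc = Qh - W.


eta = 1 - 320.5120/1103.6850 = 0.7096
W = 0.7096 * 8013.8040 = 5686.5817 kJ
Qc = 8013.8040 - 5686.5817 = 2327.2223 kJ

eta = 70.9598%, W = 5686.5817 kJ, Qc = 2327.2223 kJ


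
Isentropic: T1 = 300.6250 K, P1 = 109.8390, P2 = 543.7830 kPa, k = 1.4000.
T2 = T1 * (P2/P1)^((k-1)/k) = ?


(k-1)/k = 0.2857
(P2/P1)^exp = 1.5793
T2 = 300.6250 * 1.5793 = 474.7904 K

474.7904 K


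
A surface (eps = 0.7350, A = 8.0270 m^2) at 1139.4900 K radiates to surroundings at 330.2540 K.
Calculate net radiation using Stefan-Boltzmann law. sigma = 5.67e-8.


T^4 = 1.6859e+12
Tsurr^4 = 1.1896e+10
Q = 0.7350 * 5.67e-8 * 8.0270 * 1.6740e+12 = 560003.2516 W

560003.2516 W


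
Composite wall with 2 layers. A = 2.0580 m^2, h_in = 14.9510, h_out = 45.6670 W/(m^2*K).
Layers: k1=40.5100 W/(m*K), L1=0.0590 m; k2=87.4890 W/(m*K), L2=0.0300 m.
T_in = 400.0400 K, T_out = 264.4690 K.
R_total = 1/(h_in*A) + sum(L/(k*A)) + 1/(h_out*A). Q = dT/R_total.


R_conv_in = 1/(14.9510*2.0580) = 0.0325
R_1 = 0.0590/(40.5100*2.0580) = 0.0007
R_2 = 0.0300/(87.4890*2.0580) = 0.0002
R_conv_out = 1/(45.6670*2.0580) = 0.0106
R_total = 0.0440 K/W
Q = 135.5710 / 0.0440 = 3080.1339 W

R_total = 0.0440 K/W, Q = 3080.1339 W


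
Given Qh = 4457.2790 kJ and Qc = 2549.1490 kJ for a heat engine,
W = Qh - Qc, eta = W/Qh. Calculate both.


W = 4457.2790 - 2549.1490 = 1908.1300 kJ
eta = 1908.1300 / 4457.2790 = 0.4281 = 42.8093%

W = 1908.1300 kJ, eta = 42.8093%


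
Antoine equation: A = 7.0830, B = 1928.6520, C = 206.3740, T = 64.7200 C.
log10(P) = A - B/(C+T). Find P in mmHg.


C+T = 271.0940
B/(C+T) = 7.1143
log10(P) = 7.0830 - 7.1143 = -0.0313
P = 10^-0.0313 = 0.9304 mmHg

0.9304 mmHg


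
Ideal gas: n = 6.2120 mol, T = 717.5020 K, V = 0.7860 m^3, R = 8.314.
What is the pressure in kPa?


P = nRT/V = 6.2120 * 8.314 * 717.5020 / 0.7860
= 37056.5158 / 0.7860 = 47145.6944 Pa = 47.1457 kPa

47.1457 kPa


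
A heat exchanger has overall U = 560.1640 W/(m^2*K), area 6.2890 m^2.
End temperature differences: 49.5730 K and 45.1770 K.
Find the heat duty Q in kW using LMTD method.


LMTD = 47.3410 K
Q = 560.1640 * 6.2890 * 47.3410 = 166776.2119 W = 166.7762 kW

166.7762 kW


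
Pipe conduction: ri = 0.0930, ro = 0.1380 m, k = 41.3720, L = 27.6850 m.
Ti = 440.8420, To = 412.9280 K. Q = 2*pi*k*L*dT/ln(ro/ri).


dT = 27.9140 K
ln(ro/ri) = 0.3947
Q = 2*pi*41.3720*27.6850*27.9140 / 0.3947 = 509021.6638 W

509021.6638 W


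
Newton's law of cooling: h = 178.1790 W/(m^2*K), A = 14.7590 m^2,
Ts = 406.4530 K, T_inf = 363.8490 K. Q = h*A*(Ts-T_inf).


dT = 42.6040 K
Q = 178.1790 * 14.7590 * 42.6040 = 112037.6075 W

112037.6075 W


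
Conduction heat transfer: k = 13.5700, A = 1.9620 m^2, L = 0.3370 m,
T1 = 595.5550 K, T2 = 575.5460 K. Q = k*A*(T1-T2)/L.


dT = 20.0090 K
Q = 13.5700 * 1.9620 * 20.0090 / 0.3370 = 1580.7906 W

1580.7906 W


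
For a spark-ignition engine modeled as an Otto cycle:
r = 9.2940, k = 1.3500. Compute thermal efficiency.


r^(k-1) = 2.1821
eta = 1 - 1/2.1821 = 0.5417 = 54.1722%

54.1722%


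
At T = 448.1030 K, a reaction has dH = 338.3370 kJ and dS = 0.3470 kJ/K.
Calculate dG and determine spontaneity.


T*dS = 448.1030 * 0.3470 = 155.4917 kJ
dG = 338.3370 - 155.4917 = 182.8453 kJ (non-spontaneous)

dG = 182.8453 kJ, non-spontaneous


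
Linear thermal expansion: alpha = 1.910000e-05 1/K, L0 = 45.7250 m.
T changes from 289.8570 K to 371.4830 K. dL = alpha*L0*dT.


dT = 81.6260 K
dL = 1.910000e-05 * 45.7250 * 81.6260 = 0.071288 m
L_final = 45.796288 m

dL = 0.071288 m


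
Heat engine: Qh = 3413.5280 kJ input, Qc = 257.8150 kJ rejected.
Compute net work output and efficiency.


W = 3413.5280 - 257.8150 = 3155.7130 kJ
eta = 3155.7130 / 3413.5280 = 0.9245 = 92.4473%

W = 3155.7130 kJ, eta = 92.4473%


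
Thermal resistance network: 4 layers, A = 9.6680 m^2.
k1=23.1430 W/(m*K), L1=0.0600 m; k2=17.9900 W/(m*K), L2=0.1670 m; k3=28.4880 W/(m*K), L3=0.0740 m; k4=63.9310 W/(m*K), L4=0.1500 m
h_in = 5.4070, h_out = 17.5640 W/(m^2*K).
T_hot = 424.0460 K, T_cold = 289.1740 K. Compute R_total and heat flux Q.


R_conv_in = 1/(5.4070*9.6680) = 0.0191
R_1 = 0.0600/(23.1430*9.6680) = 0.0003
R_2 = 0.1670/(17.9900*9.6680) = 0.0010
R_3 = 0.0740/(28.4880*9.6680) = 0.0003
R_4 = 0.1500/(63.9310*9.6680) = 0.0002
R_conv_out = 1/(17.5640*9.6680) = 0.0059
R_total = 0.0268 K/W
Q = 134.8720 / 0.0268 = 5040.3759 W

R_total = 0.0268 K/W, Q = 5040.3759 W


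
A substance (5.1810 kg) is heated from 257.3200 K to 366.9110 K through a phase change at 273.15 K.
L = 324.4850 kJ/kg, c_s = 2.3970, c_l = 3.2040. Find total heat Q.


Q1 (sensible, solid) = 5.1810 * 2.3970 * 15.8300 = 196.5905 kJ
Q2 (latent) = 5.1810 * 324.4850 = 1681.1568 kJ
Q3 (sensible, liquid) = 5.1810 * 3.2040 * 93.7610 = 1556.4255 kJ
Q_total = 3434.1728 kJ

3434.1728 kJ


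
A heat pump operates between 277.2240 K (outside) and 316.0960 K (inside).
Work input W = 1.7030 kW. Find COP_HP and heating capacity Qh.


COP = 316.0960 / 38.8720 = 8.1317
Qh = 8.1317 * 1.7030 = 13.8483 kW

COP = 8.1317, Qh = 13.8483 kW


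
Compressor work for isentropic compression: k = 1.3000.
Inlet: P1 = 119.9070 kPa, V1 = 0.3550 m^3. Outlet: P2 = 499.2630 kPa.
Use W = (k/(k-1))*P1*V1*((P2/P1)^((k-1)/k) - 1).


(k-1)/k = 0.2308
(P2/P1)^exp = 1.3898
W = 4.3333 * 119.9070 * 0.3550 * (1.3898 - 1) = 71.9047 kJ

71.9047 kJ


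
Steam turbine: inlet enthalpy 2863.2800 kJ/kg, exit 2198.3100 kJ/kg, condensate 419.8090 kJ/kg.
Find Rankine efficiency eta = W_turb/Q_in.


W = 664.9700 kJ/kg
Q_in = 2443.4710 kJ/kg
eta = 0.2721 = 27.2142%

eta = 27.2142%


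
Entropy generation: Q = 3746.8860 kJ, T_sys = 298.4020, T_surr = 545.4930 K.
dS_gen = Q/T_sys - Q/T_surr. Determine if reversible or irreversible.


dS_sys = 3746.8860/298.4020 = 12.5565 kJ/K
dS_surr = -3746.8860/545.4930 = -6.8688 kJ/K
dS_gen = 12.5565 - 6.8688 = 5.6877 kJ/K (irreversible)

dS_gen = 5.6877 kJ/K, irreversible


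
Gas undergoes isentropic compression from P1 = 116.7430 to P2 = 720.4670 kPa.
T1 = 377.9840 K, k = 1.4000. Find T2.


(k-1)/k = 0.2857
(P2/P1)^exp = 1.6820
T2 = 377.9840 * 1.6820 = 635.7659 K

635.7659 K


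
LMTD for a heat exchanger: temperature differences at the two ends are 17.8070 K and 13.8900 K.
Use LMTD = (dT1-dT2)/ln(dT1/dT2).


dT1/dT2 = 1.2820
ln(dT1/dT2) = 0.2484
LMTD = 3.9170 / 0.2484 = 15.7675 K

15.7675 K


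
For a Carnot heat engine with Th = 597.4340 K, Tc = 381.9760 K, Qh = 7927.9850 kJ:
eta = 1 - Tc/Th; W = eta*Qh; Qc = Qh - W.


eta = 1 - 381.9760/597.4340 = 0.3606
W = 0.3606 * 7927.9850 = 2859.1406 kJ
Qc = 7927.9850 - 2859.1406 = 5068.8444 kJ

eta = 36.0639%, W = 2859.1406 kJ, Qc = 5068.8444 kJ


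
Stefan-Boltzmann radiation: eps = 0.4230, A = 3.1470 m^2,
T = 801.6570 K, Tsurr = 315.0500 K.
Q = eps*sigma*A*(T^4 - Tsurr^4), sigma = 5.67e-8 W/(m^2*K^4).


T^4 = 4.1300e+11
Tsurr^4 = 9.8519e+09
Q = 0.4230 * 5.67e-8 * 3.1470 * 4.0315e+11 = 30429.1098 W

30429.1098 W


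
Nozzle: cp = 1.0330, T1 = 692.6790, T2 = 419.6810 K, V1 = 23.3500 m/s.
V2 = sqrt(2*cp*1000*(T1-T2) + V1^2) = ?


dT = 272.9980 K
2*cp*1000*dT = 564013.8680
V1^2 = 545.2225
V2 = sqrt(564559.0905) = 751.3715 m/s

751.3715 m/s


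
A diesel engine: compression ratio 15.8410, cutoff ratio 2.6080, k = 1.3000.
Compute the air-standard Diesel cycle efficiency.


r^(k-1) = 2.2905
rc^k = 3.4770
eta = 0.4827 = 48.2685%

48.2685%


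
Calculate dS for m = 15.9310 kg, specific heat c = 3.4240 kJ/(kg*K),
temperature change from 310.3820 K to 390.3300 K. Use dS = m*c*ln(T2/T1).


T2/T1 = 1.2576
ln(T2/T1) = 0.2292
dS = 15.9310 * 3.4240 * 0.2292 = 12.5017 kJ/K

12.5017 kJ/K


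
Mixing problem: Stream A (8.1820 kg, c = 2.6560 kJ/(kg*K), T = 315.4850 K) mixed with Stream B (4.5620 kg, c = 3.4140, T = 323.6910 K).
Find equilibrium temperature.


num = 11897.3081
den = 37.3061
Tf = 318.9109 K

318.9109 K


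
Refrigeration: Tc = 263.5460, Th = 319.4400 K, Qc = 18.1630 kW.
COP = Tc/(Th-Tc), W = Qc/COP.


COP = 263.5460 / 55.8940 = 4.7151
W = 18.1630 / 4.7151 = 3.8521 kW

COP = 4.7151, W = 3.8521 kW


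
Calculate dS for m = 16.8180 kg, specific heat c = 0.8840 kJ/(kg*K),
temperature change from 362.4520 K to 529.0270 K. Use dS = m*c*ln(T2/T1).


T2/T1 = 1.4596
ln(T2/T1) = 0.3781
dS = 16.8180 * 0.8840 * 0.3781 = 5.6220 kJ/K

5.6220 kJ/K


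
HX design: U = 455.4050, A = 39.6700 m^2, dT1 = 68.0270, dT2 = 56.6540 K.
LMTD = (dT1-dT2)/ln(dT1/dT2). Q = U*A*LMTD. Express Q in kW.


LMTD = 62.1672 K
Q = 455.4050 * 39.6700 * 62.1672 = 1123107.6746 W = 1123.1077 kW

1123.1077 kW


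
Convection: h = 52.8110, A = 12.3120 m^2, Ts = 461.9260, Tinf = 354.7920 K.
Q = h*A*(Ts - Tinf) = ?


dT = 107.1340 K
Q = 52.8110 * 12.3120 * 107.1340 = 69659.4944 W

69659.4944 W


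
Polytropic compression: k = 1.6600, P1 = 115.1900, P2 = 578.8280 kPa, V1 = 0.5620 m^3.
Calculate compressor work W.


(k-1)/k = 0.3976
(P2/P1)^exp = 1.9000
W = 2.5152 * 115.1900 * 0.5620 * (1.9000 - 1) = 146.5482 kJ

146.5482 kJ


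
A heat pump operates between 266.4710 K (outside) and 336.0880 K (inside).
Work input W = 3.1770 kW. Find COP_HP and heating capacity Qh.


COP = 336.0880 / 69.6170 = 4.8277
Qh = 4.8277 * 3.1770 = 15.3375 kW

COP = 4.8277, Qh = 15.3375 kW


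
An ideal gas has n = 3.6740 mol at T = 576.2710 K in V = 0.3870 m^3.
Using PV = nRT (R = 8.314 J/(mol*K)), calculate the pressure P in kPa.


P = nRT/V = 3.6740 * 8.314 * 576.2710 / 0.3870
= 17602.5642 / 0.3870 = 45484.6620 Pa = 45.4847 kPa

45.4847 kPa


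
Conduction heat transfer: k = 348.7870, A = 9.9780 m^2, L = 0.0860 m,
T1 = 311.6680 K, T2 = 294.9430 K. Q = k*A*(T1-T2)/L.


dT = 16.7250 K
Q = 348.7870 * 9.9780 * 16.7250 / 0.0860 = 676817.3206 W

676817.3206 W


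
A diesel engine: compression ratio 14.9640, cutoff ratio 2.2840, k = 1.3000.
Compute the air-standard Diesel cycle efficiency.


r^(k-1) = 2.2517
rc^k = 2.9262
eta = 0.4875 = 48.7516%

48.7516%


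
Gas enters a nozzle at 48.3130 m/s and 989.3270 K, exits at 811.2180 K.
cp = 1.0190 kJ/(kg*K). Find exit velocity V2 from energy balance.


dT = 178.1090 K
2*cp*1000*dT = 362986.1420
V1^2 = 2334.1460
V2 = sqrt(365320.2880) = 604.4173 m/s

604.4173 m/s


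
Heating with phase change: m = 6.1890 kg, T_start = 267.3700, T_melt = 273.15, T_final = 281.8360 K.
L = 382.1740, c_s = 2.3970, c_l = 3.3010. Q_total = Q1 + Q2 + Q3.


Q1 (sensible, solid) = 6.1890 * 2.3970 * 5.7800 = 85.7465 kJ
Q2 (latent) = 6.1890 * 382.1740 = 2365.2749 kJ
Q3 (sensible, liquid) = 6.1890 * 3.3010 * 8.6860 = 177.4540 kJ
Q_total = 2628.4754 kJ

2628.4754 kJ


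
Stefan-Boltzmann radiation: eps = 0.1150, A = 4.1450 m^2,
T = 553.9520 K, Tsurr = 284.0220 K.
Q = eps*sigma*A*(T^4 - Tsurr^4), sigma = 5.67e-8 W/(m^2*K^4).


T^4 = 9.4165e+10
Tsurr^4 = 6.5074e+09
Q = 0.1150 * 5.67e-8 * 4.1450 * 8.7657e+10 = 2369.1575 W

2369.1575 W


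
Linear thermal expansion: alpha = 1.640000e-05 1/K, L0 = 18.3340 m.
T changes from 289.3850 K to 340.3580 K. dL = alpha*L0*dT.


dT = 50.9730 K
dL = 1.640000e-05 * 18.3340 * 50.9730 = 0.015326 m
L_final = 18.349326 m

dL = 0.015326 m


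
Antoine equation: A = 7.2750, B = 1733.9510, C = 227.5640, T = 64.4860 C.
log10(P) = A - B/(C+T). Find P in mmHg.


C+T = 292.0500
B/(C+T) = 5.9372
log10(P) = 7.2750 - 5.9372 = 1.3378
P = 10^1.3378 = 21.7685 mmHg

21.7685 mmHg


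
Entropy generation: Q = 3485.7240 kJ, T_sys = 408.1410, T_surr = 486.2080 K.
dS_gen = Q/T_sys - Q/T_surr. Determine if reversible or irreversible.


dS_sys = 3485.7240/408.1410 = 8.5405 kJ/K
dS_surr = -3485.7240/486.2080 = -7.1692 kJ/K
dS_gen = 8.5405 - 7.1692 = 1.3713 kJ/K (irreversible)

dS_gen = 1.3713 kJ/K, irreversible


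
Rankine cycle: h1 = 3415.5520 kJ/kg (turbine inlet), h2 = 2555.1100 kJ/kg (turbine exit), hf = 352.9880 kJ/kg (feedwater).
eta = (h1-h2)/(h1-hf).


W = 860.4420 kJ/kg
Q_in = 3062.5640 kJ/kg
eta = 0.2810 = 28.0955%

eta = 28.0955%


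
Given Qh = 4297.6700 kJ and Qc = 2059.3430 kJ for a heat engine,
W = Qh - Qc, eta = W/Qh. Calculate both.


W = 4297.6700 - 2059.3430 = 2238.3270 kJ
eta = 2238.3270 / 4297.6700 = 0.5208 = 52.0823%

W = 2238.3270 kJ, eta = 52.0823%


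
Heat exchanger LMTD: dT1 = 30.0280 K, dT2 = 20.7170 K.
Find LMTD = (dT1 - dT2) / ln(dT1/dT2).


dT1/dT2 = 1.4494
ln(dT1/dT2) = 0.3712
LMTD = 9.3110 / 0.3712 = 25.0852 K

25.0852 K


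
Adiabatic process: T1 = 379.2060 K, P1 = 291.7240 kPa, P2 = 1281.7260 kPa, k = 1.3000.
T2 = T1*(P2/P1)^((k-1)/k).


(k-1)/k = 0.2308
(P2/P1)^exp = 1.4072
T2 = 379.2060 * 1.4072 = 533.6039 K

533.6039 K


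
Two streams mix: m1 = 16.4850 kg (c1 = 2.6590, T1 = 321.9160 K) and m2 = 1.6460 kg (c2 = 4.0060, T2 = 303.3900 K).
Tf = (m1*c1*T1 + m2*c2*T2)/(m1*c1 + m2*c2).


num = 16111.2580
den = 50.4275
Tf = 319.4935 K

319.4935 K


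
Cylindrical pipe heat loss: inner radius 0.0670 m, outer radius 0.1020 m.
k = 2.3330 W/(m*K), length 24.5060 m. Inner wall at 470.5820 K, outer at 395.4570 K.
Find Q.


dT = 75.1250 K
ln(ro/ri) = 0.4203
Q = 2*pi*2.3330*24.5060*75.1250 / 0.4203 = 64211.4678 W

64211.4678 W


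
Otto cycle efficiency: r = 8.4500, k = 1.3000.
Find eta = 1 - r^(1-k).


r^(k-1) = 1.8970
eta = 1 - 1/1.8970 = 0.4728 = 47.2839%

47.2839%


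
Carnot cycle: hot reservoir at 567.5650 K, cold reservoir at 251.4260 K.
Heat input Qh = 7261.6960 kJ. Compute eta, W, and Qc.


eta = 1 - 251.4260/567.5650 = 0.5570
W = 0.5570 * 7261.6960 = 4044.8324 kJ
Qc = 7261.6960 - 4044.8324 = 3216.8636 kJ

eta = 55.7009%, W = 4044.8324 kJ, Qc = 3216.8636 kJ


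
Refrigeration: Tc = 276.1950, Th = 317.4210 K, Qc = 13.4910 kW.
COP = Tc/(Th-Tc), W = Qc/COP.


COP = 276.1950 / 41.2260 = 6.6995
W = 13.4910 / 6.6995 = 2.0137 kW

COP = 6.6995, W = 2.0137 kW


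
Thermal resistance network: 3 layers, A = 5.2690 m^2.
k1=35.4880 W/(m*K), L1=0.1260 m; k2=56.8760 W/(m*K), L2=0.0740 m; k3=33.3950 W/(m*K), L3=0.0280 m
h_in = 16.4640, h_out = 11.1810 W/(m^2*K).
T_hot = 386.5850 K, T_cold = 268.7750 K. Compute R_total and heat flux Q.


R_conv_in = 1/(16.4640*5.2690) = 0.0115
R_1 = 0.1260/(35.4880*5.2690) = 0.0007
R_2 = 0.0740/(56.8760*5.2690) = 0.0002
R_3 = 0.0280/(33.3950*5.2690) = 0.0002
R_conv_out = 1/(11.1810*5.2690) = 0.0170
R_total = 0.0296 K/W
Q = 117.8100 / 0.0296 = 3982.5281 W

R_total = 0.0296 K/W, Q = 3982.5281 W


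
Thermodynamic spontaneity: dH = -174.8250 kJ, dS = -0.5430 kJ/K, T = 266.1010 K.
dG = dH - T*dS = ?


T*dS = 266.1010 * -0.5430 = -144.4928 kJ
dG = -174.8250 + 144.4928 = -30.3322 kJ (spontaneous)

dG = -30.3322 kJ, spontaneous


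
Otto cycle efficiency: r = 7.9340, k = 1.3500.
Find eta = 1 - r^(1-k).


r^(k-1) = 2.0645
eta = 1 - 1/2.0645 = 0.5156 = 51.5629%

51.5629%


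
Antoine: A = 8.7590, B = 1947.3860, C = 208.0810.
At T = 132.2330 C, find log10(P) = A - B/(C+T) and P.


C+T = 340.3140
B/(C+T) = 5.7223
log10(P) = 8.7590 - 5.7223 = 3.0367
P = 10^3.0367 = 1088.1252 mmHg

1088.1252 mmHg


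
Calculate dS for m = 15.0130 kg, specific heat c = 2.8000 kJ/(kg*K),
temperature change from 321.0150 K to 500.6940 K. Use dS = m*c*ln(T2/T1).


T2/T1 = 1.5597
ln(T2/T1) = 0.4445
dS = 15.0130 * 2.8000 * 0.4445 = 18.6855 kJ/K

18.6855 kJ/K


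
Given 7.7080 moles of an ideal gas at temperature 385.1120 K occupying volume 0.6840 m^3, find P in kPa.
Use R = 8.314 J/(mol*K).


P = nRT/V = 7.7080 * 8.314 * 385.1120 / 0.6840
= 24679.6376 / 0.6840 = 36081.3415 Pa = 36.0813 kPa

36.0813 kPa


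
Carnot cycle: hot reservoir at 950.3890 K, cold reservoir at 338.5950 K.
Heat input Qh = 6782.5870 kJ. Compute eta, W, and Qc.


eta = 1 - 338.5950/950.3890 = 0.6437
W = 0.6437 * 6782.5870 = 4366.1554 kJ
Qc = 6782.5870 - 4366.1554 = 2416.4316 kJ

eta = 64.3730%, W = 4366.1554 kJ, Qc = 2416.4316 kJ


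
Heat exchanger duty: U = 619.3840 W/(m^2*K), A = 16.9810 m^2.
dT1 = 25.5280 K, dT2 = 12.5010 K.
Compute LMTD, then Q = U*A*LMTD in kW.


LMTD = 18.2459 K
Q = 619.3840 * 16.9810 * 18.2459 = 191906.3600 W = 191.9064 kW

191.9064 kW


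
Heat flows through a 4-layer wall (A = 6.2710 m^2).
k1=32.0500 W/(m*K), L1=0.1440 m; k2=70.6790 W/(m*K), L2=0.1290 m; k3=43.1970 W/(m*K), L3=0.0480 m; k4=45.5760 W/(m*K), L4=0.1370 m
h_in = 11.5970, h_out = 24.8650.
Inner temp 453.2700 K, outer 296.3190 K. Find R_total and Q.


R_conv_in = 1/(11.5970*6.2710) = 0.0138
R_1 = 0.1440/(32.0500*6.2710) = 0.0007
R_2 = 0.1290/(70.6790*6.2710) = 0.0003
R_3 = 0.0480/(43.1970*6.2710) = 0.0002
R_4 = 0.1370/(45.5760*6.2710) = 0.0005
R_conv_out = 1/(24.8650*6.2710) = 0.0064
R_total = 0.0218 K/W
Q = 156.9510 / 0.0218 = 7190.4427 W

R_total = 0.0218 K/W, Q = 7190.4427 W


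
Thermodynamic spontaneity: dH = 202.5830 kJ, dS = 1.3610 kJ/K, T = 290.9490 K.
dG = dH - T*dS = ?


T*dS = 290.9490 * 1.3610 = 395.9816 kJ
dG = 202.5830 - 395.9816 = -193.3986 kJ (spontaneous)

dG = -193.3986 kJ, spontaneous


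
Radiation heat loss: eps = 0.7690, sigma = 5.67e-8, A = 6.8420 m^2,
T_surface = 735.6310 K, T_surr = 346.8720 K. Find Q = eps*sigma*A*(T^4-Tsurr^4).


T^4 = 2.9285e+11
Tsurr^4 = 1.4477e+10
Q = 0.7690 * 5.67e-8 * 6.8420 * 2.7837e+11 = 83045.1465 W

83045.1465 W


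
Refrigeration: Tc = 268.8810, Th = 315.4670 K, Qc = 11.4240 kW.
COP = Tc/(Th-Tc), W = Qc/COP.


COP = 268.8810 / 46.5860 = 5.7717
W = 11.4240 / 5.7717 = 1.9793 kW

COP = 5.7717, W = 1.9793 kW


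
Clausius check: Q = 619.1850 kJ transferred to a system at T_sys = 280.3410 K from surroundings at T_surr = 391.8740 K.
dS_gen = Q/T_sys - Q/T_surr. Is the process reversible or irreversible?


dS_sys = 619.1850/280.3410 = 2.2087 kJ/K
dS_surr = -619.1850/391.8740 = -1.5801 kJ/K
dS_gen = 2.2087 - 1.5801 = 0.6286 kJ/K (irreversible)

dS_gen = 0.6286 kJ/K, irreversible


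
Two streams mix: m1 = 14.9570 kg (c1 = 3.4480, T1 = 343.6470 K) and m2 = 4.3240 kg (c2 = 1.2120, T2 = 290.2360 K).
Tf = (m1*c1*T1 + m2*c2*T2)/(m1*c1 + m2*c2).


num = 19243.5087
den = 56.8124
Tf = 338.7201 K

338.7201 K


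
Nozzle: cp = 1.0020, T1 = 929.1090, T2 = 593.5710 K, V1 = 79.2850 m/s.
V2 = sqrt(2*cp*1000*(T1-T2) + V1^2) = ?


dT = 335.5380 K
2*cp*1000*dT = 672418.1520
V1^2 = 6286.1112
V2 = sqrt(678704.2632) = 823.8351 m/s

823.8351 m/s


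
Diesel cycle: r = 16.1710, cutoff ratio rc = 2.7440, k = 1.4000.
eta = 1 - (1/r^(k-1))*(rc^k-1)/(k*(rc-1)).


r^(k-1) = 3.0444
rc^k = 4.1090
eta = 0.5817 = 58.1733%

58.1733%


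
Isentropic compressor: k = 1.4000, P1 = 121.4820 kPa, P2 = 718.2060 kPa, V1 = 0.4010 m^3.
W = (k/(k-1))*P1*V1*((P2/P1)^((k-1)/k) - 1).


(k-1)/k = 0.2857
(P2/P1)^exp = 1.6615
W = 3.5000 * 121.4820 * 0.4010 * (1.6615 - 1) = 112.7831 kJ

112.7831 kJ


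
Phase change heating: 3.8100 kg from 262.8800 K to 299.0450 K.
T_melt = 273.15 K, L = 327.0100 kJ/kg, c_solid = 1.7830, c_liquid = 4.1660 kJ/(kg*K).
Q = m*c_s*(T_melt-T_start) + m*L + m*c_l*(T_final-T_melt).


Q1 (sensible, solid) = 3.8100 * 1.7830 * 10.2700 = 69.7665 kJ
Q2 (latent) = 3.8100 * 327.0100 = 1245.9081 kJ
Q3 (sensible, liquid) = 3.8100 * 4.1660 * 25.8950 = 411.0174 kJ
Q_total = 1726.6919 kJ

1726.6919 kJ


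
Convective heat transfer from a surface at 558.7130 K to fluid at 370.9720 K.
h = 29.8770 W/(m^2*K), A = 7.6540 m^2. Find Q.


dT = 187.7410 K
Q = 29.8770 * 7.6540 * 187.7410 = 42932.3412 W

42932.3412 W


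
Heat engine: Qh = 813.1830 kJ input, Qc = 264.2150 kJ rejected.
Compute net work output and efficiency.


W = 813.1830 - 264.2150 = 548.9680 kJ
eta = 548.9680 / 813.1830 = 0.6751 = 67.5085%

W = 548.9680 kJ, eta = 67.5085%


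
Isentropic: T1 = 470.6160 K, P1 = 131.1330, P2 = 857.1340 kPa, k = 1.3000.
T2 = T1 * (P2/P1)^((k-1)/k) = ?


(k-1)/k = 0.2308
(P2/P1)^exp = 1.5422
T2 = 470.6160 * 1.5422 = 725.8073 K

725.8073 K


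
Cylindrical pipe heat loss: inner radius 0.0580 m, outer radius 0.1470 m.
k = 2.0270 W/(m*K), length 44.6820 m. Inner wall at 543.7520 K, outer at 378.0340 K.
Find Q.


dT = 165.7180 K
ln(ro/ri) = 0.9300
Q = 2*pi*2.0270*44.6820*165.7180 / 0.9300 = 101404.6391 W

101404.6391 W


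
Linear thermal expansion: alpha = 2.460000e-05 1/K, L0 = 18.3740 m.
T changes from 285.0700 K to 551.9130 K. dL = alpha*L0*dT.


dT = 266.8430 K
dL = 2.460000e-05 * 18.3740 * 266.8430 = 0.120613 m
L_final = 18.494613 m

dL = 0.120613 m


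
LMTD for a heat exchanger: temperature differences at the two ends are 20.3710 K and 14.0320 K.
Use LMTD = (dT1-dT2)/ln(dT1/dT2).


dT1/dT2 = 1.4518
ln(dT1/dT2) = 0.3728
LMTD = 6.3390 / 0.3728 = 17.0050 K

17.0050 K


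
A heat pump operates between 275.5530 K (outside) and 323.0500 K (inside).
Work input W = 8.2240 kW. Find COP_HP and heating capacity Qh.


COP = 323.0500 / 47.4970 = 6.8015
Qh = 6.8015 * 8.2240 = 55.9354 kW

COP = 6.8015, Qh = 55.9354 kW


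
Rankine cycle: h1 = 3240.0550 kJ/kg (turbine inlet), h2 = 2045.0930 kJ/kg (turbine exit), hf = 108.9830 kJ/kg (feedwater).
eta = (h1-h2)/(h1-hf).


W = 1194.9620 kJ/kg
Q_in = 3131.0720 kJ/kg
eta = 0.3816 = 38.1646%

eta = 38.1646%


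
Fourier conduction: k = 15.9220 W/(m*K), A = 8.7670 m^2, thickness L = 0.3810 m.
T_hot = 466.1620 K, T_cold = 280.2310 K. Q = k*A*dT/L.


dT = 185.9310 K
Q = 15.9220 * 8.7670 * 185.9310 / 0.3810 = 68120.1280 W

68120.1280 W


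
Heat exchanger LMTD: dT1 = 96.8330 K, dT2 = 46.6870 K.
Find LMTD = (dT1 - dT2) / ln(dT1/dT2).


dT1/dT2 = 2.0741
ln(dT1/dT2) = 0.7295
LMTD = 50.1460 / 0.7295 = 68.7382 K

68.7382 K


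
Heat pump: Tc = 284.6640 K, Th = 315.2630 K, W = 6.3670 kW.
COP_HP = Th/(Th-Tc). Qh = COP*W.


COP = 315.2630 / 30.5990 = 10.3030
Qh = 10.3030 * 6.3670 = 65.5995 kW

COP = 10.3030, Qh = 65.5995 kW


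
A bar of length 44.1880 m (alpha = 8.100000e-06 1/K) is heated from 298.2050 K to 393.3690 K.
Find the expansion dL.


dT = 95.1640 K
dL = 8.100000e-06 * 44.1880 * 95.1640 = 0.034061 m
L_final = 44.222061 m

dL = 0.034061 m


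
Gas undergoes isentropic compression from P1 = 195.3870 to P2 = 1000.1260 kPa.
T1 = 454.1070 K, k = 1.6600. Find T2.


(k-1)/k = 0.3976
(P2/P1)^exp = 1.9141
T2 = 454.1070 * 1.9141 = 869.1866 K

869.1866 K


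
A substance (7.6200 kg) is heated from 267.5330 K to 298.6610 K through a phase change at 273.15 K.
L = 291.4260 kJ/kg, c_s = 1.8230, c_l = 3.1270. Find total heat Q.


Q1 (sensible, solid) = 7.6200 * 1.8230 * 5.6170 = 78.0272 kJ
Q2 (latent) = 7.6200 * 291.4260 = 2220.6661 kJ
Q3 (sensible, liquid) = 7.6200 * 3.1270 * 25.5110 = 607.8695 kJ
Q_total = 2906.5628 kJ

2906.5628 kJ


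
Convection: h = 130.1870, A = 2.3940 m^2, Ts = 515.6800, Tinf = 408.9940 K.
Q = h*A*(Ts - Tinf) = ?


dT = 106.6860 K
Q = 130.1870 * 2.3940 * 106.6860 = 33250.5779 W

33250.5779 W


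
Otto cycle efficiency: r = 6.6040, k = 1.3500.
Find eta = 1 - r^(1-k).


r^(k-1) = 1.9361
eta = 1 - 1/1.9361 = 0.4835 = 48.3503%

48.3503%


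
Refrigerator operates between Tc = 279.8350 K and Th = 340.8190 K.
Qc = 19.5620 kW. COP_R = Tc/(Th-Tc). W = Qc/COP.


COP = 279.8350 / 60.9840 = 4.5887
W = 19.5620 / 4.5887 = 4.2631 kW

COP = 4.5887, W = 4.2631 kW


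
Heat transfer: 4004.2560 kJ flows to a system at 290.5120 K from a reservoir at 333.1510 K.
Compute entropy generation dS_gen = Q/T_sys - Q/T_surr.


dS_sys = 4004.2560/290.5120 = 13.7834 kJ/K
dS_surr = -4004.2560/333.1510 = -12.0193 kJ/K
dS_gen = 13.7834 - 12.0193 = 1.7641 kJ/K (irreversible)

dS_gen = 1.7641 kJ/K, irreversible


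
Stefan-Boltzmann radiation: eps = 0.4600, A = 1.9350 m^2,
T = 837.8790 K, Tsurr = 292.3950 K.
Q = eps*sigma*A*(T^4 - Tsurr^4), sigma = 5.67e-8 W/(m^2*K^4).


T^4 = 4.9286e+11
Tsurr^4 = 7.3094e+09
Q = 0.4600 * 5.67e-8 * 1.9350 * 4.8555e+11 = 24505.1892 W

24505.1892 W


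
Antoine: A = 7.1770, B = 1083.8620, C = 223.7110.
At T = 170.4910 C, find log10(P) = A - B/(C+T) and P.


C+T = 394.2020
B/(C+T) = 2.7495
log10(P) = 7.1770 - 2.7495 = 4.4275
P = 10^4.4275 = 26760.2931 mmHg

26760.2931 mmHg


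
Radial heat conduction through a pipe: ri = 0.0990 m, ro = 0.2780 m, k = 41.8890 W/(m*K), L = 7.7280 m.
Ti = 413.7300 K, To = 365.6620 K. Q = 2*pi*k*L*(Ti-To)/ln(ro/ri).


dT = 48.0680 K
ln(ro/ri) = 1.0325
Q = 2*pi*41.8890*7.7280*48.0680 / 1.0325 = 94691.8137 W

94691.8137 W


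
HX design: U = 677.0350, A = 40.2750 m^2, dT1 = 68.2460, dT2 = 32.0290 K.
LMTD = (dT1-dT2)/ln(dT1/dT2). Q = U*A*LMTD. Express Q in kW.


LMTD = 47.8759 K
Q = 677.0350 * 40.2750 * 47.8759 = 1305459.3933 W = 1305.4594 kW

1305.4594 kW


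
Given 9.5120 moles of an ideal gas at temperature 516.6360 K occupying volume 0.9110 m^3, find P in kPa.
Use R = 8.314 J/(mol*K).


P = nRT/V = 9.5120 * 8.314 * 516.6360 / 0.9110
= 40857.0049 / 0.9110 = 44848.5235 Pa = 44.8485 kPa

44.8485 kPa


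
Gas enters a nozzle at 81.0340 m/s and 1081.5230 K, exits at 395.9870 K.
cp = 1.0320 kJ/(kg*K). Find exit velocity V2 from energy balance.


dT = 685.5360 K
2*cp*1000*dT = 1414946.3040
V1^2 = 6566.5092
V2 = sqrt(1421512.8132) = 1192.2721 m/s

1192.2721 m/s


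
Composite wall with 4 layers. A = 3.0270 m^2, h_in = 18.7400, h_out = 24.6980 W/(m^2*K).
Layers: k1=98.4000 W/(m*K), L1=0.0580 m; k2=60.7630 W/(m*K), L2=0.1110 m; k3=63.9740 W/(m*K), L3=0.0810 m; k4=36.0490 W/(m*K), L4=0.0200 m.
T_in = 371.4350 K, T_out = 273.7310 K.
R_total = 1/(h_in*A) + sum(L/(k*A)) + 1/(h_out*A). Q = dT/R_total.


R_conv_in = 1/(18.7400*3.0270) = 0.0176
R_1 = 0.0580/(98.4000*3.0270) = 0.0002
R_2 = 0.1110/(60.7630*3.0270) = 0.0006
R_3 = 0.0810/(63.9740*3.0270) = 0.0004
R_4 = 0.0200/(36.0490*3.0270) = 0.0002
R_conv_out = 1/(24.6980*3.0270) = 0.0134
R_total = 0.0324 K/W
Q = 97.7040 / 0.0324 = 3015.1485 W

R_total = 0.0324 K/W, Q = 3015.1485 W


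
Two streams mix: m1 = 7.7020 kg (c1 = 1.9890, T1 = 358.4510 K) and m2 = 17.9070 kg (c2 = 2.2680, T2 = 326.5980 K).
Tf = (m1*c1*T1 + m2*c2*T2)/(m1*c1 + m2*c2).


num = 18755.3599
den = 55.9324
Tf = 335.3222 K

335.3222 K


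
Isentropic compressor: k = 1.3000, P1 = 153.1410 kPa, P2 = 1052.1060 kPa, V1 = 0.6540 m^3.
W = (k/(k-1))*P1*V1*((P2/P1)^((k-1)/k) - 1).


(k-1)/k = 0.2308
(P2/P1)^exp = 1.5601
W = 4.3333 * 153.1410 * 0.6540 * (1.5601 - 1) = 243.0750 kJ

243.0750 kJ


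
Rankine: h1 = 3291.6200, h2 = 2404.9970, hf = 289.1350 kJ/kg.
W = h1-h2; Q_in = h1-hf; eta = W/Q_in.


W = 886.6230 kJ/kg
Q_in = 3002.4850 kJ/kg
eta = 0.2953 = 29.5296%

eta = 29.5296%


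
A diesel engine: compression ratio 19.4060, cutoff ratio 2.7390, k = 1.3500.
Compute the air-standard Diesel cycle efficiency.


r^(k-1) = 2.8234
rc^k = 3.8972
eta = 0.5629 = 56.2918%

56.2918%


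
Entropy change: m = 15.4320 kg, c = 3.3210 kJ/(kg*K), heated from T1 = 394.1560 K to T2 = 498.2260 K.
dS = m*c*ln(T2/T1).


T2/T1 = 1.2640
ln(T2/T1) = 0.2343
dS = 15.4320 * 3.3210 * 0.2343 = 12.0082 kJ/K

12.0082 kJ/K


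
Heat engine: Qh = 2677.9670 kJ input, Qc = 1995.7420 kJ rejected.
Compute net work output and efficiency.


W = 2677.9670 - 1995.7420 = 682.2250 kJ
eta = 682.2250 / 2677.9670 = 0.2548 = 25.4755%

W = 682.2250 kJ, eta = 25.4755%


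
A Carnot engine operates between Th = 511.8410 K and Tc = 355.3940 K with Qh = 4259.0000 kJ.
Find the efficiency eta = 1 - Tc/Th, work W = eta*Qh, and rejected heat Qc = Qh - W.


eta = 1 - 355.3940/511.8410 = 0.3057
W = 0.3057 * 4259.0000 = 1301.7866 kJ
Qc = 4259.0000 - 1301.7866 = 2957.2134 kJ

eta = 30.5655%, W = 1301.7866 kJ, Qc = 2957.2134 kJ


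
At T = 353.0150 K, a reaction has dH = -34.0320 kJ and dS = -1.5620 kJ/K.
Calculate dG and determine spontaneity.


T*dS = 353.0150 * -1.5620 = -551.4094 kJ
dG = -34.0320 + 551.4094 = 517.3774 kJ (non-spontaneous)

dG = 517.3774 kJ, non-spontaneous


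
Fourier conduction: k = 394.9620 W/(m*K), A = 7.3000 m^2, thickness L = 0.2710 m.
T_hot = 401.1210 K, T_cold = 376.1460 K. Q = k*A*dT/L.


dT = 24.9750 K
Q = 394.9620 * 7.3000 * 24.9750 / 0.2710 = 265713.9647 W

265713.9647 W


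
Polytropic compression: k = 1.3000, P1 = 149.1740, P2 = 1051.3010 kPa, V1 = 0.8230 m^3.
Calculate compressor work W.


(k-1)/k = 0.2308
(P2/P1)^exp = 1.5693
W = 4.3333 * 149.1740 * 0.8230 * (1.5693 - 1) = 302.8588 kJ

302.8588 kJ


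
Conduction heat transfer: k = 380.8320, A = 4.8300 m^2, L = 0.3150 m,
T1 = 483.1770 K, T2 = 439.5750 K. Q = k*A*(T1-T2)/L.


dT = 43.6020 K
Q = 380.8320 * 4.8300 * 43.6020 / 0.3150 = 254610.5652 W

254610.5652 W


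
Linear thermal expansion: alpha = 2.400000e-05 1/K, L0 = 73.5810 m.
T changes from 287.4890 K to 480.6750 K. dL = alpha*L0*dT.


dT = 193.1860 K
dL = 2.400000e-05 * 73.5810 * 193.1860 = 0.341156 m
L_final = 73.922156 m

dL = 0.341156 m


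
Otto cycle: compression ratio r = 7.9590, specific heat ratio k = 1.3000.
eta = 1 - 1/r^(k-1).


r^(k-1) = 1.8632
eta = 1 - 1/1.8632 = 0.4633 = 46.3287%

46.3287%


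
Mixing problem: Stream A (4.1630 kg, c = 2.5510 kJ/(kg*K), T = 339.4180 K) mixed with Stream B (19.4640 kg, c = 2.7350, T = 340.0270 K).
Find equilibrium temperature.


num = 21705.5666
den = 63.8539
Tf = 339.9257 K

339.9257 K


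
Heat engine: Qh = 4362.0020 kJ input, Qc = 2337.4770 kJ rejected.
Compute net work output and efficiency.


W = 4362.0020 - 2337.4770 = 2024.5250 kJ
eta = 2024.5250 / 4362.0020 = 0.4641 = 46.4127%

W = 2024.5250 kJ, eta = 46.4127%


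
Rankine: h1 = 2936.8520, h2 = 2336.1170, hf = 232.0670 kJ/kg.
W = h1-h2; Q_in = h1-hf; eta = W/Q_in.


W = 600.7350 kJ/kg
Q_in = 2704.7850 kJ/kg
eta = 0.2221 = 22.2101%

eta = 22.2101%


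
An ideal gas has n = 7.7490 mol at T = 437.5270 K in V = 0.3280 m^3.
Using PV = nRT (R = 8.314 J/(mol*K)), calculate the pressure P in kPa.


P = nRT/V = 7.7490 * 8.314 * 437.5270 / 0.3280
= 28187.7584 / 0.3280 = 85938.2877 Pa = 85.9383 kPa

85.9383 kPa


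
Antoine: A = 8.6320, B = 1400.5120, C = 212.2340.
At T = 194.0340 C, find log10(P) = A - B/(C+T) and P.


C+T = 406.2680
B/(C+T) = 3.4473
log10(P) = 8.6320 - 3.4473 = 5.1847
P = 10^5.1847 = 153016.6136 mmHg

153016.6136 mmHg


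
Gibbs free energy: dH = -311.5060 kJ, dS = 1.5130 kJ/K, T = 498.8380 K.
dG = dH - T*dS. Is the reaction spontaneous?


T*dS = 498.8380 * 1.5130 = 754.7419 kJ
dG = -311.5060 - 754.7419 = -1066.2479 kJ (spontaneous)

dG = -1066.2479 kJ, spontaneous


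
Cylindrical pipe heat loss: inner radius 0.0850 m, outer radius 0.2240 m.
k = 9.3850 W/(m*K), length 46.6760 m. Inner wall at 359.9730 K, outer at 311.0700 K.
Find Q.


dT = 48.9030 K
ln(ro/ri) = 0.9690
Q = 2*pi*9.3850*46.6760*48.9030 / 0.9690 = 138906.2651 W

138906.2651 W


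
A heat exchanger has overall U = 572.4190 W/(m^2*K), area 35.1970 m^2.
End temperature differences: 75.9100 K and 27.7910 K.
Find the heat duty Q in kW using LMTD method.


LMTD = 47.8874 K
Q = 572.4190 * 35.1970 * 47.8874 = 964808.2520 W = 964.8083 kW

964.8083 kW


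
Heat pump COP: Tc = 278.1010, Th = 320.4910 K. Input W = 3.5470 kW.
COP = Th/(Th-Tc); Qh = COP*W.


COP = 320.4910 / 42.3900 = 7.5605
Qh = 7.5605 * 3.5470 = 26.8172 kW

COP = 7.5605, Qh = 26.8172 kW


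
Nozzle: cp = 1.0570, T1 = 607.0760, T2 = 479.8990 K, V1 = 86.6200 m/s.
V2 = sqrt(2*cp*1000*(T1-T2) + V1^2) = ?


dT = 127.1770 K
2*cp*1000*dT = 268852.1780
V1^2 = 7503.0244
V2 = sqrt(276355.2024) = 525.6950 m/s

525.6950 m/s


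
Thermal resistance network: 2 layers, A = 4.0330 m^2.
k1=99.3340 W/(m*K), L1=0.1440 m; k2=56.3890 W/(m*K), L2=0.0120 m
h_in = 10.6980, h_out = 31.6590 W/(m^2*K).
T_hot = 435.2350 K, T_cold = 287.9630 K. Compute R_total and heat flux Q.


R_conv_in = 1/(10.6980*4.0330) = 0.0232
R_1 = 0.1440/(99.3340*4.0330) = 0.0004
R_2 = 0.0120/(56.3890*4.0330) = 5.2767e-05
R_conv_out = 1/(31.6590*4.0330) = 0.0078
R_total = 0.0314 K/W
Q = 147.2720 / 0.0314 = 4686.9240 W

R_total = 0.0314 K/W, Q = 4686.9240 W


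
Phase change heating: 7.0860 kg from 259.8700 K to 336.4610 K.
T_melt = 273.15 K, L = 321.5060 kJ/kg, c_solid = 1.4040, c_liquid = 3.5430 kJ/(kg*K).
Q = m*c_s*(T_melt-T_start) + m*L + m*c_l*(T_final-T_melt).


Q1 (sensible, solid) = 7.0860 * 1.4040 * 13.2800 = 132.1193 kJ
Q2 (latent) = 7.0860 * 321.5060 = 2278.1915 kJ
Q3 (sensible, liquid) = 7.0860 * 3.5430 * 63.3110 = 1589.4668 kJ
Q_total = 3999.7777 kJ

3999.7777 kJ


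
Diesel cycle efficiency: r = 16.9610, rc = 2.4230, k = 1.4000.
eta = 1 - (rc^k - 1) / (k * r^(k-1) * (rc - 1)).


r^(k-1) = 3.1030
rc^k = 3.4522
eta = 0.6033 = 60.3320%

60.3320%


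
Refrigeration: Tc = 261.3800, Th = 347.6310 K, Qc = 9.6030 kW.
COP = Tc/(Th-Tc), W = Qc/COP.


COP = 261.3800 / 86.2510 = 3.0305
W = 9.6030 / 3.0305 = 3.1688 kW

COP = 3.0305, W = 3.1688 kW


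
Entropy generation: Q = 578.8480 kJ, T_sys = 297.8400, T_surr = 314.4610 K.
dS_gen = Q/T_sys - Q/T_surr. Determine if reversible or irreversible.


dS_sys = 578.8480/297.8400 = 1.9435 kJ/K
dS_surr = -578.8480/314.4610 = -1.8408 kJ/K
dS_gen = 1.9435 - 1.8408 = 0.1027 kJ/K (irreversible)

dS_gen = 0.1027 kJ/K, irreversible


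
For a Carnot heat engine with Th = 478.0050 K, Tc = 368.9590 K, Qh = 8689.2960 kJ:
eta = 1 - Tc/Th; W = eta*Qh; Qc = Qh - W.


eta = 1 - 368.9590/478.0050 = 0.2281
W = 0.2281 * 8689.2960 = 1982.2658 kJ
Qc = 8689.2960 - 1982.2658 = 6707.0302 kJ

eta = 22.8127%, W = 1982.2658 kJ, Qc = 6707.0302 kJ


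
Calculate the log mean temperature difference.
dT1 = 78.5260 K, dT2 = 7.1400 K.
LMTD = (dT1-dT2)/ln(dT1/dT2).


dT1/dT2 = 10.9980
ln(dT1/dT2) = 2.3977
LMTD = 71.3860 / 2.3977 = 29.7725 K

29.7725 K


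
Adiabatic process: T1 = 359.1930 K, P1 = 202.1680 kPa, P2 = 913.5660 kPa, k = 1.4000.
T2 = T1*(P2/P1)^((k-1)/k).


(k-1)/k = 0.2857
(P2/P1)^exp = 1.5387
T2 = 359.1930 * 1.5387 = 552.6862 K

552.6862 K


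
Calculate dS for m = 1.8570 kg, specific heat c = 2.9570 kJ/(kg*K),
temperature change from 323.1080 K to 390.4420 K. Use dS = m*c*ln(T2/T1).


T2/T1 = 1.2084
ln(T2/T1) = 0.1893
dS = 1.8570 * 2.9570 * 0.1893 = 1.0394 kJ/K

1.0394 kJ/K


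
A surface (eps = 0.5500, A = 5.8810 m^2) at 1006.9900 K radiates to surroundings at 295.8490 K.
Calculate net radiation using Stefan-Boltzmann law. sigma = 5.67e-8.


T^4 = 1.0283e+12
Tsurr^4 = 7.6609e+09
Q = 0.5500 * 5.67e-8 * 5.8810 * 1.0206e+12 = 187175.8336 W

187175.8336 W


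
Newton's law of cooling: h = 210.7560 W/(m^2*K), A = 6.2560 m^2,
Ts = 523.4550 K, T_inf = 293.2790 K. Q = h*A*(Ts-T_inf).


dT = 230.1760 K
Q = 210.7560 * 6.2560 * 230.1760 = 303484.6474 W

303484.6474 W


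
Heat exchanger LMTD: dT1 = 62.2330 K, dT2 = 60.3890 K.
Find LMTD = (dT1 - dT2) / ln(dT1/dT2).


dT1/dT2 = 1.0305
ln(dT1/dT2) = 0.0301
LMTD = 1.8440 / 0.0301 = 61.3064 K

61.3064 K


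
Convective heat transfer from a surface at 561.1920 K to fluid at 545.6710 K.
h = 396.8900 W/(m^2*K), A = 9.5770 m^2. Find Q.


dT = 15.5210 K
Q = 396.8900 * 9.5770 * 15.5210 = 58995.5620 W

58995.5620 W


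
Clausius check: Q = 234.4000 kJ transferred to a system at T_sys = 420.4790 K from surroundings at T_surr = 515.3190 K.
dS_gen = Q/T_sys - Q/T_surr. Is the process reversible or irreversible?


dS_sys = 234.4000/420.4790 = 0.5575 kJ/K
dS_surr = -234.4000/515.3190 = -0.4549 kJ/K
dS_gen = 0.5575 - 0.4549 = 0.1026 kJ/K (irreversible)

dS_gen = 0.1026 kJ/K, irreversible
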